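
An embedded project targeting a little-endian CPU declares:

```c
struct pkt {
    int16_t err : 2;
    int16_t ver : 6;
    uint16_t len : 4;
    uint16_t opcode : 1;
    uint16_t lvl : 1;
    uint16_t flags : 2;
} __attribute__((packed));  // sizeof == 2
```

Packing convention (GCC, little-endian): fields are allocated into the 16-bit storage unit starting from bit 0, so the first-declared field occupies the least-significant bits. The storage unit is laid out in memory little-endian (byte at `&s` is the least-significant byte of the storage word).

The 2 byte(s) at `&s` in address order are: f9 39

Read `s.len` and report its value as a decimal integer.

[0]=0xf9 [1]=0x39 (little-endian) → word 0x39f9
err:2 @ bit 0 → (0x39f9>>0)&0x3 = 0x1
ver:6 @ bit 2 → (0x39f9>>2)&0x3f = 0x3e
len:4 @ bit 8 → (0x39f9>>8)&0xf = 0x9  ←
opcode:1 @ bit 12 → (0x39f9>>12)&0x1 = 0x1
lvl:1 @ bit 13 → (0x39f9>>13)&0x1 = 0x1
flags:2 @ bit 14 → (0x39f9>>14)&0x3 = 0x0

9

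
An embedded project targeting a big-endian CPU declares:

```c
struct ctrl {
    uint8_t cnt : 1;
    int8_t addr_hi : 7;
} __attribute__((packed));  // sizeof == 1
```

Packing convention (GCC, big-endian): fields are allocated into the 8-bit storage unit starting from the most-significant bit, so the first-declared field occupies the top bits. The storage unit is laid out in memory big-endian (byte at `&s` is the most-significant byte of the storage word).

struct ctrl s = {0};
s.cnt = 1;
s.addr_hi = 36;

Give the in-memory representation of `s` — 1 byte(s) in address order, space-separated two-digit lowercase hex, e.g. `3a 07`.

cnt (1b) val=1 bits=0x1 at bit 7: 0x80
addr_hi (7b) val=36 bits=0x24 at bit 0: 0xa4
word = 0xa4 → big-endian bytes:
  [0]=0xa4

a4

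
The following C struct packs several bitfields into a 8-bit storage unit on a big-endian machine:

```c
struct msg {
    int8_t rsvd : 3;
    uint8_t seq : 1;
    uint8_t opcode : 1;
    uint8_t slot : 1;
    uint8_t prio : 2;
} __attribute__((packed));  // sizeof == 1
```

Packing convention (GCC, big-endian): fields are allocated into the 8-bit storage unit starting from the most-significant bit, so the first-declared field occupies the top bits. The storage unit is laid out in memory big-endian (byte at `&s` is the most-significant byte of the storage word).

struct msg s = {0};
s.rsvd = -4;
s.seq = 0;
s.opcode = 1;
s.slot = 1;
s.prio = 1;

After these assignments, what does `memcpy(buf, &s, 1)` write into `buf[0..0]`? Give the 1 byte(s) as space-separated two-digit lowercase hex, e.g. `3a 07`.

8d

rsvd:3 = -4 → 0x4 << 5 → word 0x80
seq:1 = 0 → 0x0 << 4 → word 0x80
opcode:1 = 1 → 0x1 << 3 → word 0x88
slot:1 = 1 → 0x1 << 2 → word 0x8c
prio:2 = 1 → 0x1 << 0 → word 0x8d
word = 0x8d → big-endian bytes:
  [0]=0x8d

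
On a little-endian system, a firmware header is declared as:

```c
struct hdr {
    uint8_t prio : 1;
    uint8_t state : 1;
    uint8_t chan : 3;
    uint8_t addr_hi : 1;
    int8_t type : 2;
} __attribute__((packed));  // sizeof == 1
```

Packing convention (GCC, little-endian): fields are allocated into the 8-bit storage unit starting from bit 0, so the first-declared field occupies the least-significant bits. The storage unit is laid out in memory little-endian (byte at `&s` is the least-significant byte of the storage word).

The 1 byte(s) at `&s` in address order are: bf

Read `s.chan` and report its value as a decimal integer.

7

[0]=0xbf (little-endian) → word 0xbf
prio [0+:1] = (word>>0) & 0x1 = 1
state [1+:1] = (word>>1) & 0x1 = 1
chan [2+:3] = (word>>2) & 0x7 = 7  ←
addr_hi [5+:1] = (word>>5) & 0x1 = 1
type [6+:2] = (word>>6) & 0x3 = 2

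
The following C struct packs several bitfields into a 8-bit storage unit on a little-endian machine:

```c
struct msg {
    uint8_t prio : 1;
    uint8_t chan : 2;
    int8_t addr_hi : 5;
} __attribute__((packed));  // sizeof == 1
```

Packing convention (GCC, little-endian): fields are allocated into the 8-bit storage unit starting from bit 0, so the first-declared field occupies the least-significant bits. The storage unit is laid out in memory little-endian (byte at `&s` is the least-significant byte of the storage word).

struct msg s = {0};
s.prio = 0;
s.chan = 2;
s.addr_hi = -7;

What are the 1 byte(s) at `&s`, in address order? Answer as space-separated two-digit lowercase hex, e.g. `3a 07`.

prio:1 = 0 → 0x0 << 0 → word 0x00
chan:2 = 2 → 0x2 << 1 → word 0x04
addr_hi:5 = -7 → 0x19 << 3 → word 0xcc
word = 0xcc → little-endian bytes:
  [0]=0xcc

cc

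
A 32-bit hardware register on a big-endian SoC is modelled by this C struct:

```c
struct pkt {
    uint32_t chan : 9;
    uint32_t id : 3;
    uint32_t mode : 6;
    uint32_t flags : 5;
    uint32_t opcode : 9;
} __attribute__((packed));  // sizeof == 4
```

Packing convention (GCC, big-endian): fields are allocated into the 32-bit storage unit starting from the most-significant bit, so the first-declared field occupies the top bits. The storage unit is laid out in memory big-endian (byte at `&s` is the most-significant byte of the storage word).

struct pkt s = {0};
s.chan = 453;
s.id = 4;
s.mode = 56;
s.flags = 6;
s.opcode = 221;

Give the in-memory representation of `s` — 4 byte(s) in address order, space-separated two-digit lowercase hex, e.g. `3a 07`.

[23+:9] chan=453 & 0x1ff = 0x1c5; word=0xe2800000
[20+:3] id=4 & 0x7 = 0x4; word=0xe2c00000
[14+:6] mode=56 & 0x3f = 0x38; word=0xe2ce0000
[9+:5] flags=6 & 0x1f = 0x6; word=0xe2ce0c00
[0+:9] opcode=221 & 0x1ff = 0xdd; word=0xe2ce0cdd
word = 0xe2ce0cdd → big-endian bytes:
  [0]=0xe2  [1]=0xce  [2]=0x0c  [3]=0xdd

e2 ce 0c dd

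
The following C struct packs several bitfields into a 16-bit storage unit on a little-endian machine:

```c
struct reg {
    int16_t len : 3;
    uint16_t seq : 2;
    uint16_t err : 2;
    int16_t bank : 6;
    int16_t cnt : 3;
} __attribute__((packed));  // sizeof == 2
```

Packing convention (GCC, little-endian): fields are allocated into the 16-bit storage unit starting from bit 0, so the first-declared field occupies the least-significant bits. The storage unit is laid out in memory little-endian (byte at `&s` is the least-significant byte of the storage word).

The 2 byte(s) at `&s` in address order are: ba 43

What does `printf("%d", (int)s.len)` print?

[0]=0xba [1]=0x43 (little-endian) → word 0x43ba
len:3 @ bit 0 → (0x43ba>>0)&0x7 = 0x2  ←
seq:2 @ bit 3 → (0x43ba>>3)&0x3 = 0x3
err:2 @ bit 5 → (0x43ba>>5)&0x3 = 0x1
bank:6 @ bit 7 → (0x43ba>>7)&0x3f = 0x7
cnt:3 @ bit 13 → (0x43ba>>13)&0x7 = 0x2
len signed 3b, MSB=0: value = 2

2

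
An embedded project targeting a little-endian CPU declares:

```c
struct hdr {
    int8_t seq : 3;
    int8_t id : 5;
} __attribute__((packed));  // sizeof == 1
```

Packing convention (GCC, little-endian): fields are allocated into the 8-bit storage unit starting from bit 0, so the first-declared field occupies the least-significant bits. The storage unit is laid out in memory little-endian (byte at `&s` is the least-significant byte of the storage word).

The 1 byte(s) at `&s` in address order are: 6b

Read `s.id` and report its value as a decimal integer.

[0]=0x6b (little-endian) → word 0x6b
seq:3 @ bit 0 → (0x6b>>0)&0x7 = 0x3
id:5 @ bit 3 → (0x6b>>3)&0x1f = 0xd  ←
id signed 5b, MSB=0: value = 13

13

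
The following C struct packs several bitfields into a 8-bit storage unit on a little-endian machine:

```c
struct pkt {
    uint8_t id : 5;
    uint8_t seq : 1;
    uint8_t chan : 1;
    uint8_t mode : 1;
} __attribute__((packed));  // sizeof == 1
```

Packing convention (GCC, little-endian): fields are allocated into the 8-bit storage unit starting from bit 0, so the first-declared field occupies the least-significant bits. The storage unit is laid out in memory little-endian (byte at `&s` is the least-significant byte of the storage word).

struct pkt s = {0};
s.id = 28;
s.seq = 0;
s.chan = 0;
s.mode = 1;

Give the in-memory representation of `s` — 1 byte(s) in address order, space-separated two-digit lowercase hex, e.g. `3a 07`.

id (5b) val=28 bits=0x1c at bit 0: 0x1c
seq (1b) val=0 bits=0x0 at bit 5: 0x1c
chan (1b) val=0 bits=0x0 at bit 6: 0x1c
mode (1b) val=1 bits=0x1 at bit 7: 0x9c
word = 0x9c → little-endian bytes:
  [0]=0x9c

9c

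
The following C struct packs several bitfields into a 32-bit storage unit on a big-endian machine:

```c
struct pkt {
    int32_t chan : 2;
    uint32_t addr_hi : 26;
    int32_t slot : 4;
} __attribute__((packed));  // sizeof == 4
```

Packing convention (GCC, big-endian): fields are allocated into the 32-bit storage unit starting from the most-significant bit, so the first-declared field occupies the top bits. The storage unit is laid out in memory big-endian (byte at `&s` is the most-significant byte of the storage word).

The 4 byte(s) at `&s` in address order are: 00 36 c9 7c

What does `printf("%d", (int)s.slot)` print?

[0]=0x00 [1]=0x36 [2]=0xc9 [3]=0x7c (big-endian) → word 0x0036c97c
chan:2 @ bit 30 → (0x0036c97c>>30)&0x3 = 0x0
addr_hi:26 @ bit 4 → (0x0036c97c>>4)&0x3ffffff = 0x36c97
slot:4 @ bit 0 → (0x0036c97c>>0)&0xf = 0xc  ←
slot signed 4b, MSB=1: 12 - 16 = -4

-4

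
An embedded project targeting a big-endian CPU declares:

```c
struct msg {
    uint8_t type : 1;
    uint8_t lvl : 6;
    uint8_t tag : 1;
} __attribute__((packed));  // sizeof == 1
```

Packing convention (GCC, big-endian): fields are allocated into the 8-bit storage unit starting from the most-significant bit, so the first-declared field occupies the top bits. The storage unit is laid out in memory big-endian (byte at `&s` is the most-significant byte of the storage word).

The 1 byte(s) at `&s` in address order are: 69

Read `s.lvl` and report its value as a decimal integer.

[0]=0x69 (big-endian) → word 0x69
type:1 @ bit 7 → (0x69>>7)&0x1 = 0x0
lvl:6 @ bit 1 → (0x69>>1)&0x3f = 0x34  ←
tag:1 @ bit 0 → (0x69>>0)&0x1 = 0x1

52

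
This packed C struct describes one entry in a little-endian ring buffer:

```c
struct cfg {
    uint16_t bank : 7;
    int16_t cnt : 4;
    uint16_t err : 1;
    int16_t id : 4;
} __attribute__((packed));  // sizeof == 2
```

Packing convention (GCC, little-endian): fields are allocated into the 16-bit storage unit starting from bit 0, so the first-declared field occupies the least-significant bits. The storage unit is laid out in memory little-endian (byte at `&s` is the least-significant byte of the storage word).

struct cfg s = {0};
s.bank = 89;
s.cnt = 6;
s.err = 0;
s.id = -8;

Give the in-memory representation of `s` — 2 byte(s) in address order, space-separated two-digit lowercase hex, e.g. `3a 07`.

bank:7 = 89 → 0x59 << 0 → word 0x0059
cnt:4 = 6 → 0x6 << 7 → word 0x0359
err:1 = 0 → 0x0 << 11 → word 0x0359
id:4 = -8 → 0x8 << 12 → word 0x8359
word = 0x8359 → little-endian bytes:
  [0]=0x59  [1]=0x83

59 83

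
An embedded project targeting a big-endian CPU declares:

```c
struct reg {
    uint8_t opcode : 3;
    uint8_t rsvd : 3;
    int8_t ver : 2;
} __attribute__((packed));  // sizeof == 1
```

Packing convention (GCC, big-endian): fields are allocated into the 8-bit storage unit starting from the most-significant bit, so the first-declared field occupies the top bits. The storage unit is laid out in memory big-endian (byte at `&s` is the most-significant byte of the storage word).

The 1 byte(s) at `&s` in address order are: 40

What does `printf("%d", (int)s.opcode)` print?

[0]=0x40 (big-endian) → word 0x40
opcode [5+:3] = (word>>5) & 0x7 = 2  ←
rsvd [2+:3] = (word>>2) & 0x7 = 0
ver [0+:2] = (word>>0) & 0x3 = 0

2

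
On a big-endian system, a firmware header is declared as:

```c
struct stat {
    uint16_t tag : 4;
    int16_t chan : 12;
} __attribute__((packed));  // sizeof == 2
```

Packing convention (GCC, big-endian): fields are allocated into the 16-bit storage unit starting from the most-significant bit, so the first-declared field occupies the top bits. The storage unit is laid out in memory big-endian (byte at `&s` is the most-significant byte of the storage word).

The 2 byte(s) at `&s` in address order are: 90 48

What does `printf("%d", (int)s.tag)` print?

[0]=0x90 [1]=0x48 (big-endian) → word 0x9048
tag:4 @ bit 12 → (0x9048>>12)&0xf = 0x9  ←
chan:12 @ bit 0 → (0x9048>>0)&0xfff = 0x48

9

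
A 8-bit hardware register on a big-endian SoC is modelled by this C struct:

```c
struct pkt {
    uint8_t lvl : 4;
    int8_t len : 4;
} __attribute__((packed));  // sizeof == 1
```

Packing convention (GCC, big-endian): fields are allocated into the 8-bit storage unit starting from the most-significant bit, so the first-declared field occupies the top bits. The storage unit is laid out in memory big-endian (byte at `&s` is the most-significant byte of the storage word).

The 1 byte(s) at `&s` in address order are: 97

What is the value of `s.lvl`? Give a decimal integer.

[0]=0x97 (big-endian) → word 0x97
lvl [4+:4] = (word>>4) & 0xf = 9  ←
len [0+:4] = (word>>0) & 0xf = 7

9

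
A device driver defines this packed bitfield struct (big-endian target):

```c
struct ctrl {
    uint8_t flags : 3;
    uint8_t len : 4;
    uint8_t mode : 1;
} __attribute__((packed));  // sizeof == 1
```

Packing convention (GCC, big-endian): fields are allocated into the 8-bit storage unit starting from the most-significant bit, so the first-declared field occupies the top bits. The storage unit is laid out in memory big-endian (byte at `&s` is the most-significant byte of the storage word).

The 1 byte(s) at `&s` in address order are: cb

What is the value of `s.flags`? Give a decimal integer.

[0]=0xcb (big-endian) → word 0xcb
flags [5+:3] = (word>>5) & 0x7 = 6  ←
len [1+:4] = (word>>1) & 0xf = 5
mode [0+:1] = (word>>0) & 0x1 = 1

6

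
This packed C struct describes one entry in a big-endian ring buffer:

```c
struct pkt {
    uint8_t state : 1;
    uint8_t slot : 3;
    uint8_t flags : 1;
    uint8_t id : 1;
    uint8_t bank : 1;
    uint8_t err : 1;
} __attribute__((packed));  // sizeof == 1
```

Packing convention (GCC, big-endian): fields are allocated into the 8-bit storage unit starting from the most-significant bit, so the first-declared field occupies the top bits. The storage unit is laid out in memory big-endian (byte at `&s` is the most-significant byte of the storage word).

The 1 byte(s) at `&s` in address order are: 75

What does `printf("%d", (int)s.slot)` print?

7

[0]=0x75 (big-endian) → word 0x75
state:1 @ bit 7 → (0x75>>7)&0x1 = 0x0
slot:3 @ bit 4 → (0x75>>4)&0x7 = 0x7  ←
flags:1 @ bit 3 → (0x75>>3)&0x1 = 0x0
id:1 @ bit 2 → (0x75>>2)&0x1 = 0x1
bank:1 @ bit 1 → (0x75>>1)&0x1 = 0x0
err:1 @ bit 0 → (0x75>>0)&0x1 = 0x1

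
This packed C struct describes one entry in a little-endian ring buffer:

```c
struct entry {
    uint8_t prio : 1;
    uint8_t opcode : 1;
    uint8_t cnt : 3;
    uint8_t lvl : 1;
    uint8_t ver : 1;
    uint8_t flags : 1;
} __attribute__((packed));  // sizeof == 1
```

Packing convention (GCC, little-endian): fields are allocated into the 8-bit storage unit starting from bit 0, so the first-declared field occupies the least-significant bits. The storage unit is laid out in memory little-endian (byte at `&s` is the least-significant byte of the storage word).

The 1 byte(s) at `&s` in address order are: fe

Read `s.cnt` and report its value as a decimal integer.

[0]=0xfe (little-endian) → word 0xfe
prio:1 @ bit 0 → (0xfe>>0)&0x1 = 0x0
opcode:1 @ bit 1 → (0xfe>>1)&0x1 = 0x1
cnt:3 @ bit 2 → (0xfe>>2)&0x7 = 0x7  ←
lvl:1 @ bit 5 → (0xfe>>5)&0x1 = 0x1
ver:1 @ bit 6 → (0xfe>>6)&0x1 = 0x1
flags:1 @ bit 7 → (0xfe>>7)&0x1 = 0x1

7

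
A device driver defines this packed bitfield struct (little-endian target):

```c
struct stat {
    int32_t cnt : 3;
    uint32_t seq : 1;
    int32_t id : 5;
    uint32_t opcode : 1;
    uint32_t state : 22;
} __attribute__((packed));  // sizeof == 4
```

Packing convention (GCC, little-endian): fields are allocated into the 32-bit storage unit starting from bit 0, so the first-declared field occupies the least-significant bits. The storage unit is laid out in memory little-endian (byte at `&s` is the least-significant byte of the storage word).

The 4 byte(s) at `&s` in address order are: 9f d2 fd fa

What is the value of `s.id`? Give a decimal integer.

[0]=0x9f [1]=0xd2 [2]=0xfd [3]=0xfa (little-endian) → word 0xfafdd29f
cnt [0+:3] = (word>>0) & 0x7 = 7
seq [3+:1] = (word>>3) & 0x1 = 1
id [4+:5] = (word>>4) & 0x1f = 9  ←
opcode [9+:1] = (word>>9) & 0x1 = 1
state [10+:22] = (word>>10) & 0x3fffff = 4112244
id signed 5b, MSB=0: value = 9

9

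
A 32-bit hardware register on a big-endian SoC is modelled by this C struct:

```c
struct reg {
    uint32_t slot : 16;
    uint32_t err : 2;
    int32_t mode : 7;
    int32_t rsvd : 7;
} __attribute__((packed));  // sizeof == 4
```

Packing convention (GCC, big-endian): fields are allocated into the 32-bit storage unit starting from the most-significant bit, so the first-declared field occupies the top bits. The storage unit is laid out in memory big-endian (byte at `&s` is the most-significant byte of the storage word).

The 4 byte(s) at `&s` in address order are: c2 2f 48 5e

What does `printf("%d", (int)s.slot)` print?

[0]=0xc2 [1]=0x2f [2]=0x48 [3]=0x5e (big-endian) → word 0xc22f485e
slot:16 @ bit 16 → (0xc22f485e>>16)&0xffff = 0xc22f  ←
err:2 @ bit 14 → (0xc22f485e>>14)&0x3 = 0x1
mode:7 @ bit 7 → (0xc22f485e>>7)&0x7f = 0x10
rsvd:7 @ bit 0 → (0xc22f485e>>0)&0x7f = 0x5e

49711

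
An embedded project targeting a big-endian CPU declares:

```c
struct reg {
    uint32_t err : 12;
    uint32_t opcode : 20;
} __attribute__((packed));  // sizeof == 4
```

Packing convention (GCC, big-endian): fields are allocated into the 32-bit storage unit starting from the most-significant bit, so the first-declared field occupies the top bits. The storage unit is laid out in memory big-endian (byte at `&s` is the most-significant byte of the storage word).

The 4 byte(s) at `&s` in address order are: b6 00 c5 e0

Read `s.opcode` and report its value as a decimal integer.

50656

[0]=0xb6 [1]=0x00 [2]=0xc5 [3]=0xe0 (big-endian) → word 0xb600c5e0
err [20+:12] = (word>>20) & 0xfff = 2912
opcode [0+:20] = (word>>0) & 0xfffff = 50656  ←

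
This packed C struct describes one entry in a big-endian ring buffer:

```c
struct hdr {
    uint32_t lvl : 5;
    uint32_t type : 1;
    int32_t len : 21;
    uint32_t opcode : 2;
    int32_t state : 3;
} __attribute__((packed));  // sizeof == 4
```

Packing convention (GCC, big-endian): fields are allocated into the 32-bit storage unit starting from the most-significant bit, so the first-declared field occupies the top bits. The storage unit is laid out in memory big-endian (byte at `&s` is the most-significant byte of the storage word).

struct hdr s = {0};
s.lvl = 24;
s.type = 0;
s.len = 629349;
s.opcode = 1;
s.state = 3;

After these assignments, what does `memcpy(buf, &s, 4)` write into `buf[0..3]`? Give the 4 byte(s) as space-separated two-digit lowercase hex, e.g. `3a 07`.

lvl (5b) val=24 bits=0x18 at bit 27: 0xc0000000
type (1b) val=0 bits=0x0 at bit 26: 0xc0000000
len (21b) val=629349 bits=0x99a65 at bit 5: 0xc1334ca0
opcode (2b) val=1 bits=0x1 at bit 3: 0xc1334ca8
state (3b) val=3 bits=0x3 at bit 0: 0xc1334cab
word = 0xc1334cab → big-endian bytes:
  [0]=0xc1  [1]=0x33  [2]=0x4c  [3]=0xab

c1 33 4c ab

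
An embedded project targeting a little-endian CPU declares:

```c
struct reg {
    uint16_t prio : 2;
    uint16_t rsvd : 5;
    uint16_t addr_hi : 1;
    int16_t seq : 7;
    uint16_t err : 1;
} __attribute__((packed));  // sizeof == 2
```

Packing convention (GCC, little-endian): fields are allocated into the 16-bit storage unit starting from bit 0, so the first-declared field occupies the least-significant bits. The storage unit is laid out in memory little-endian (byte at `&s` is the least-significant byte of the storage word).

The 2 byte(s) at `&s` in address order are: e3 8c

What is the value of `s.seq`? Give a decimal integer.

12

[0]=0xe3 [1]=0x8c (little-endian) → word 0x8ce3
prio [0+:2] = (word>>0) & 0x3 = 3
rsvd [2+:5] = (word>>2) & 0x1f = 24
addr_hi [7+:1] = (word>>7) & 0x1 = 1
seq [8+:7] = (word>>8) & 0x7f = 12  ←
err [15+:1] = (word>>15) & 0x1 = 1
seq signed 7b, MSB=0: value = 12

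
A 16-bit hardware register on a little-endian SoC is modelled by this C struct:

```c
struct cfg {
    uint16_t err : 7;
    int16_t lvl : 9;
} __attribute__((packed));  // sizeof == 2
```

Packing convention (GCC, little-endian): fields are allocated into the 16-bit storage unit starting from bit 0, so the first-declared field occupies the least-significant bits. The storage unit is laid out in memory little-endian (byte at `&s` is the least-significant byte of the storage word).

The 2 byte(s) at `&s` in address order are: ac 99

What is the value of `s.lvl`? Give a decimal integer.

-205

[0]=0xac [1]=0x99 (little-endian) → word 0x99ac
err:7 @ bit 0 → (0x99ac>>0)&0x7f = 0x2c
lvl:9 @ bit 7 → (0x99ac>>7)&0x1ff = 0x133  ←
lvl signed 9b, MSB=1: 307 - 512 = -205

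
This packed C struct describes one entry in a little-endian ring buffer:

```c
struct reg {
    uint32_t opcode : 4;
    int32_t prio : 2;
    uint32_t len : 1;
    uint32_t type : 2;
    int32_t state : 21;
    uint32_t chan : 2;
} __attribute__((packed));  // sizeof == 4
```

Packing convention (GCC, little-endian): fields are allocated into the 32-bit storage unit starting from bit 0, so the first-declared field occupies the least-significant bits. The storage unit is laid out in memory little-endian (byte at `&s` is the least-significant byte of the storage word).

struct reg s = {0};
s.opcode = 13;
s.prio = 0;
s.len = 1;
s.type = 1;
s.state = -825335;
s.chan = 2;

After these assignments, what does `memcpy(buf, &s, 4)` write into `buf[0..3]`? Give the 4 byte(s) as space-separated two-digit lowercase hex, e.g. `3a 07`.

opcode (4b) val=13 bits=0xd at bit 0: 0x0000000d
prio (2b) val=0 bits=0x0 at bit 4: 0x0000000d
len (1b) val=1 bits=0x1 at bit 6: 0x0000004d
type (2b) val=1 bits=0x1 at bit 7: 0x000000cd
state (21b) val=-825335 bits=0x136809 at bit 9: 0x26d012cd
chan (2b) val=2 bits=0x2 at bit 30: 0xa6d012cd
word = 0xa6d012cd → little-endian bytes:
  [0]=0xcd  [1]=0x12  [2]=0xd0  [3]=0xa6

cd 12 d0 a6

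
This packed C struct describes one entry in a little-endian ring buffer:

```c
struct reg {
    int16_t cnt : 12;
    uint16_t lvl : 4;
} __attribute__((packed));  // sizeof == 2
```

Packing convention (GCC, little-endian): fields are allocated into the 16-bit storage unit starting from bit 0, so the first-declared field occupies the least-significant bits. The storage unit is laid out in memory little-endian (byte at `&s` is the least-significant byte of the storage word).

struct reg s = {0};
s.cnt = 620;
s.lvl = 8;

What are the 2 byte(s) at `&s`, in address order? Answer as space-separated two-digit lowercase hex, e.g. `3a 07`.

6c 82

cnt (12b) val=620 bits=0x26c at bit 0: 0x026c
lvl (4b) val=8 bits=0x8 at bit 12: 0x826c
word = 0x826c → little-endian bytes:
  [0]=0x6c  [1]=0x82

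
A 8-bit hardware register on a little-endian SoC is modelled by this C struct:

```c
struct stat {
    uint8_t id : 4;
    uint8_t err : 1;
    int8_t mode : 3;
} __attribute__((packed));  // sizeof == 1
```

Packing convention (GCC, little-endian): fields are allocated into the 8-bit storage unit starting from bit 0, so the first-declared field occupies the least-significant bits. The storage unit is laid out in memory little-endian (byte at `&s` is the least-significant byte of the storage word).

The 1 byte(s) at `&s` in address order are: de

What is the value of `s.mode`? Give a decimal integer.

[0]=0xde (little-endian) → word 0xde
id [0+:4] = (word>>0) & 0xf = 14
err [4+:1] = (word>>4) & 0x1 = 1
mode [5+:3] = (word>>5) & 0x7 = 6  ←
mode signed 3b, MSB=1: 6 - 8 = -2

-2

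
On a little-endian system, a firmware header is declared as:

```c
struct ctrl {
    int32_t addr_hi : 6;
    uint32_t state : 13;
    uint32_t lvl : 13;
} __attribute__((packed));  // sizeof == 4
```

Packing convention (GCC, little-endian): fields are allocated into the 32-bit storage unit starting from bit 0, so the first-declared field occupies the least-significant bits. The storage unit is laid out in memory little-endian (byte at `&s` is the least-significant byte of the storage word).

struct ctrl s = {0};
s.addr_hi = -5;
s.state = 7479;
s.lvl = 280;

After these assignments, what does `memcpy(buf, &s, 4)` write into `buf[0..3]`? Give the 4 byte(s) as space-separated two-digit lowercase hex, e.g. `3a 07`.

[0+:6] addr_hi=-5 & 0x3f = 0x3b; word=0x0000003b
[6+:13] state=7479 & 0x1fff = 0x1d37; word=0x00074dfb
[19+:13] lvl=280 & 0x1fff = 0x118; word=0x08c74dfb
word = 0x08c74dfb → little-endian bytes:
  [0]=0xfb  [1]=0x4d  [2]=0xc7  [3]=0x08

fb 4d c7 08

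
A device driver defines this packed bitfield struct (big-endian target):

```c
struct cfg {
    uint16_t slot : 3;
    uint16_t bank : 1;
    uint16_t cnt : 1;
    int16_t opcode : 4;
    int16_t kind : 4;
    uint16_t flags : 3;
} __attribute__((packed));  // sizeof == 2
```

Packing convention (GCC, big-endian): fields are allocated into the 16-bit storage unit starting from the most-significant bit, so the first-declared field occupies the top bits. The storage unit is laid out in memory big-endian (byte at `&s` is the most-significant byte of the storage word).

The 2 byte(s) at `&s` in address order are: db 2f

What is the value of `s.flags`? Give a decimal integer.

[0]=0xdb [1]=0x2f (big-endian) → word 0xdb2f
slot [13+:3] = (word>>13) & 0x7 = 6
bank [12+:1] = (word>>12) & 0x1 = 1
cnt [11+:1] = (word>>11) & 0x1 = 1
opcode [7+:4] = (word>>7) & 0xf = 6
kind [3+:4] = (word>>3) & 0xf = 5
flags [0+:3] = (word>>0) & 0x7 = 7  ←

7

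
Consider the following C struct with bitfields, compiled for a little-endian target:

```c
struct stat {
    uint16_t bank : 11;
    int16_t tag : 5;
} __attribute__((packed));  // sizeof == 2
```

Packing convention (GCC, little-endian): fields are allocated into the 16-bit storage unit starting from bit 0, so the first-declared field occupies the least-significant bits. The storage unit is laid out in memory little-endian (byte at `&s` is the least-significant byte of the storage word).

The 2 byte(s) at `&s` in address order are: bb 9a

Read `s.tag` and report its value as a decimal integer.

-13

[0]=0xbb [1]=0x9a (little-endian) → word 0x9abb
bank:11 @ bit 0 → (0x9abb>>0)&0x7ff = 0x2bb
tag:5 @ bit 11 → (0x9abb>>11)&0x1f = 0x13  ←
tag signed 5b, MSB=1: 19 - 32 = -13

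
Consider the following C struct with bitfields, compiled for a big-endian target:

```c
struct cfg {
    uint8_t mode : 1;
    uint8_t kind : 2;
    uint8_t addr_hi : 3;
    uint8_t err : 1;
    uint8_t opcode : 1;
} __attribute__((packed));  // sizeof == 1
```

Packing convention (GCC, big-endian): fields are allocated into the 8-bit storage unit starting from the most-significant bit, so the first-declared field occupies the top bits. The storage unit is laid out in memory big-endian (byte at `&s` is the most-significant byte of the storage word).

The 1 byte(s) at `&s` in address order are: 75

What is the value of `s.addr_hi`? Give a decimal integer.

5

[0]=0x75 (big-endian) → word 0x75
mode:1 @ bit 7 → (0x75>>7)&0x1 = 0x0
kind:2 @ bit 5 → (0x75>>5)&0x3 = 0x3
addr_hi:3 @ bit 2 → (0x75>>2)&0x7 = 0x5  ←
err:1 @ bit 1 → (0x75>>1)&0x1 = 0x0
opcode:1 @ bit 0 → (0x75>>0)&0x1 = 0x1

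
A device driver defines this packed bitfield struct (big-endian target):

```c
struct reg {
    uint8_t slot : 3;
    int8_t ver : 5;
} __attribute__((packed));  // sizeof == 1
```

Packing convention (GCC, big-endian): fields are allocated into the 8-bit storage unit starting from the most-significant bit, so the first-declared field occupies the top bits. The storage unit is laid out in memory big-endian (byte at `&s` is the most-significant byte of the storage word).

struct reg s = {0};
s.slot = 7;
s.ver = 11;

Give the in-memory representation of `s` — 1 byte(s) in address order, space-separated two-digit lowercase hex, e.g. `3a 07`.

[5+:3] slot=7 & 0x7 = 0x7; word=0xe0
[0+:5] ver=11 & 0x1f = 0xb; word=0xeb
word = 0xeb → big-endian bytes:
  [0]=0xeb

eb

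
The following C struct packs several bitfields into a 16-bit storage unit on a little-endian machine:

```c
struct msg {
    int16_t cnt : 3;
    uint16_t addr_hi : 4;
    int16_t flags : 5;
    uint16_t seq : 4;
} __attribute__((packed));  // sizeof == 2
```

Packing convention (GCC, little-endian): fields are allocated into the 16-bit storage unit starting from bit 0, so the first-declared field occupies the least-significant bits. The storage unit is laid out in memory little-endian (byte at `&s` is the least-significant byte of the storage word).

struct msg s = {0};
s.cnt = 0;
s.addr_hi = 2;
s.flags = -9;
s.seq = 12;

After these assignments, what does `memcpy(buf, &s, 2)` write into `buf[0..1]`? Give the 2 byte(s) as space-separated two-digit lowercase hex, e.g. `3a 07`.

90 cb

cnt (3b) val=0 bits=0x0 at bit 0: 0x0000
addr_hi (4b) val=2 bits=0x2 at bit 3: 0x0010
flags (5b) val=-9 bits=0x17 at bit 7: 0x0b90
seq (4b) val=12 bits=0xc at bit 12: 0xcb90
word = 0xcb90 → little-endian bytes:
  [0]=0x90  [1]=0xcb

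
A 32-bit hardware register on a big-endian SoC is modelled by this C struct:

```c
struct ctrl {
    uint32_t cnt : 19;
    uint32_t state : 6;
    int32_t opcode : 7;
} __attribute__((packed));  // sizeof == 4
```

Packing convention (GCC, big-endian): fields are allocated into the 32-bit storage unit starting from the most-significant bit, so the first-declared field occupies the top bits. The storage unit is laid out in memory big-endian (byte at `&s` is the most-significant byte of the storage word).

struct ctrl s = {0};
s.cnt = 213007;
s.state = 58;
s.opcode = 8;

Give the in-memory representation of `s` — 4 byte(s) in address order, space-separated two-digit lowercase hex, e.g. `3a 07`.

cnt (19b) val=213007 bits=0x3400f at bit 13: 0x6801e000
state (6b) val=58 bits=0x3a at bit 7: 0x6801fd00
opcode (7b) val=8 bits=0x8 at bit 0: 0x6801fd08
word = 0x6801fd08 → big-endian bytes:
  [0]=0x68  [1]=0x01  [2]=0xfd  [3]=0x08

68 01 fd 08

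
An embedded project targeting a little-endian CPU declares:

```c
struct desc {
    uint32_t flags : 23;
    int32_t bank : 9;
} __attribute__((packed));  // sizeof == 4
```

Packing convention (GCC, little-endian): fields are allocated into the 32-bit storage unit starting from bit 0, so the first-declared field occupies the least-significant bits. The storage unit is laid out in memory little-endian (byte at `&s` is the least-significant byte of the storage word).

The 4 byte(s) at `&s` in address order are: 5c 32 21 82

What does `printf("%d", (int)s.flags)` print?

[0]=0x5c [1]=0x32 [2]=0x21 [3]=0x82 (little-endian) → word 0x8221325c
flags:23 @ bit 0 → (0x8221325c>>0)&0x7fffff = 0x21325c  ←
bank:9 @ bit 23 → (0x8221325c>>23)&0x1ff = 0x104

2175580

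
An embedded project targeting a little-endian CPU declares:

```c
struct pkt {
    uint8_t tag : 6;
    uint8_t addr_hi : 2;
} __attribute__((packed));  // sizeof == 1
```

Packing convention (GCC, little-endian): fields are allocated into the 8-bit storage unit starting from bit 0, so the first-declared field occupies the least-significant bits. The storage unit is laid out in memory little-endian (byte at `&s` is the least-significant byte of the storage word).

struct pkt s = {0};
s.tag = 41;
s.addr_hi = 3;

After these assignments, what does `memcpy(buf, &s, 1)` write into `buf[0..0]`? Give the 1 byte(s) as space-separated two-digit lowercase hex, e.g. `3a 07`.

e9

[0+:6] tag=41 & 0x3f = 0x29; word=0x29
[6+:2] addr_hi=3 & 0x3 = 0x3; word=0xe9
word = 0xe9 → little-endian bytes:
  [0]=0xe9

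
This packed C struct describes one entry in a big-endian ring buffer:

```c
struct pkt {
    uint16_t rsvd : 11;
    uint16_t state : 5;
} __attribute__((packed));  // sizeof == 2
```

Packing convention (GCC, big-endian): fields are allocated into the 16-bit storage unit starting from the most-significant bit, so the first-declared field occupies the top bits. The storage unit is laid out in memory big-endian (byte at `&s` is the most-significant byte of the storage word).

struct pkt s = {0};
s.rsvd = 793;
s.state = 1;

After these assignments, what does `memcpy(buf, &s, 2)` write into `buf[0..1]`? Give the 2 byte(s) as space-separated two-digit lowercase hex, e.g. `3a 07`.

63 21

[5+:11] rsvd=793 & 0x7ff = 0x319; word=0x6320
[0+:5] state=1 & 0x1f = 0x1; word=0x6321
word = 0x6321 → big-endian bytes:
  [0]=0x63  [1]=0x21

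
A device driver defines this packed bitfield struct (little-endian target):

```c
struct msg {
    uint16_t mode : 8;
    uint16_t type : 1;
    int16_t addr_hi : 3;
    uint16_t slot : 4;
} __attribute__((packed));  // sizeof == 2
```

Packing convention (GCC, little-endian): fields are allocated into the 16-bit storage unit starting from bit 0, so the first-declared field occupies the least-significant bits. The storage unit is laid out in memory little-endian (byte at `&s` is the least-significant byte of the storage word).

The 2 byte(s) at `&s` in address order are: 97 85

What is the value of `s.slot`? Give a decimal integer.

8

[0]=0x97 [1]=0x85 (little-endian) → word 0x8597
mode [0+:8] = (word>>0) & 0xff = 151
type [8+:1] = (word>>8) & 0x1 = 1
addr_hi [9+:3] = (word>>9) & 0x7 = 2
slot [12+:4] = (word>>12) & 0xf = 8  ←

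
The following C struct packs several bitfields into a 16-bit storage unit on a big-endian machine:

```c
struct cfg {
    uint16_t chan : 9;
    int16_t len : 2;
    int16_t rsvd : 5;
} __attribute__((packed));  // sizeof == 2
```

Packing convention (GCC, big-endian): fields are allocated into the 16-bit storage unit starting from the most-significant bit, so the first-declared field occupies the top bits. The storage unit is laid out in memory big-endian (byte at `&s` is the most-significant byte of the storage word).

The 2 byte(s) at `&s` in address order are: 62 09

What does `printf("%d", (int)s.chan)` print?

196

[0]=0x62 [1]=0x09 (big-endian) → word 0x6209
chan:9 @ bit 7 → (0x6209>>7)&0x1ff = 0xc4  ←
len:2 @ bit 5 → (0x6209>>5)&0x3 = 0x0
rsvd:5 @ bit 0 → (0x6209>>0)&0x1f = 0x9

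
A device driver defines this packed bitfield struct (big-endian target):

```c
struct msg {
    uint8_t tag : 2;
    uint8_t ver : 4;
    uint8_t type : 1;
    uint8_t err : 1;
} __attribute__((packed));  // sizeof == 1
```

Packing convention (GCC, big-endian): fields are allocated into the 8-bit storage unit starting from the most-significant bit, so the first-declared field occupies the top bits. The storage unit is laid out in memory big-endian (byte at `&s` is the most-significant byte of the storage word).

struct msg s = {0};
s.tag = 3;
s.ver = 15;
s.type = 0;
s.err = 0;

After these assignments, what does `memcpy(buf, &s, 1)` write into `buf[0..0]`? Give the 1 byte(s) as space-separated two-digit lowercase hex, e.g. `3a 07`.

tag:2 = 3 → 0x3 << 6 → word 0xc0
ver:4 = 15 → 0xf << 2 → word 0xfc
type:1 = 0 → 0x0 << 1 → word 0xfc
err:1 = 0 → 0x0 << 0 → word 0xfc
word = 0xfc → big-endian bytes:
  [0]=0xfc

fc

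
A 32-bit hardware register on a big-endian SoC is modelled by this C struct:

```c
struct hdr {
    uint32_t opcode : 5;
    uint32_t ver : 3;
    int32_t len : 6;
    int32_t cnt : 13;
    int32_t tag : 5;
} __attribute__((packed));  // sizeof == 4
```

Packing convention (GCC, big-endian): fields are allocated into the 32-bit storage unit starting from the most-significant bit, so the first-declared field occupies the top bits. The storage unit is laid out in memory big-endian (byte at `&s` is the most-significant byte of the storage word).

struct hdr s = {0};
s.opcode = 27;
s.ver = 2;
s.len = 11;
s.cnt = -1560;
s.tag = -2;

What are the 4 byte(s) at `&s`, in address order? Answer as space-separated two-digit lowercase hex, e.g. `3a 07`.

da 2f 3d 1e

opcode:5 = 27 → 0x1b << 27 → word 0xd8000000
ver:3 = 2 → 0x2 << 24 → word 0xda000000
len:6 = 11 → 0xb << 18 → word 0xda2c0000
cnt:13 = -1560 → 0x19e8 << 5 → word 0xda2f3d00
tag:5 = -2 → 0x1e << 0 → word 0xda2f3d1e
word = 0xda2f3d1e → big-endian bytes:
  [0]=0xda  [1]=0x2f  [2]=0x3d  [3]=0x1e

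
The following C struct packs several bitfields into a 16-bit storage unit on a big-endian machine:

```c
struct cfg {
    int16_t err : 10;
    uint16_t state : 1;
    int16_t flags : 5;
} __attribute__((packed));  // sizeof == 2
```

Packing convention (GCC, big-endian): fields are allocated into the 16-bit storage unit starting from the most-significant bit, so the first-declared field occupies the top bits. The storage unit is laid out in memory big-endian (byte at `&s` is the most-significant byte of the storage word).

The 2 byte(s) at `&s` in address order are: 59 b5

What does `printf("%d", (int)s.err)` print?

[0]=0x59 [1]=0xb5 (big-endian) → word 0x59b5
err [6+:10] = (word>>6) & 0x3ff = 358  ←
state [5+:1] = (word>>5) & 0x1 = 1
flags [0+:5] = (word>>0) & 0x1f = 21
err signed 10b, MSB=0: value = 358

358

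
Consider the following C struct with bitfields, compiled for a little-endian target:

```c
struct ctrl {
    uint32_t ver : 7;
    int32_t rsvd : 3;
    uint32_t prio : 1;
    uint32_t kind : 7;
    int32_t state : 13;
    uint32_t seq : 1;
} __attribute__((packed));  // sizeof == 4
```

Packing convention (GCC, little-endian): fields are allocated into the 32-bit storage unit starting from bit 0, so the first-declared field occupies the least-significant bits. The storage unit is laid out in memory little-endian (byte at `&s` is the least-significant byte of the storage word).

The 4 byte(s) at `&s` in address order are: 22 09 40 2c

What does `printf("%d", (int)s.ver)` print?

[0]=0x22 [1]=0x09 [2]=0x40 [3]=0x2c (little-endian) → word 0x2c400922
ver:7 @ bit 0 → (0x2c400922>>0)&0x7f = 0x22  ←
rsvd:3 @ bit 7 → (0x2c400922>>7)&0x7 = 0x2
prio:1 @ bit 10 → (0x2c400922>>10)&0x1 = 0x0
kind:7 @ bit 11 → (0x2c400922>>11)&0x7f = 0x1
state:13 @ bit 18 → (0x2c400922>>18)&0x1fff = 0xb10
seq:1 @ bit 31 → (0x2c400922>>31)&0x1 = 0x0

34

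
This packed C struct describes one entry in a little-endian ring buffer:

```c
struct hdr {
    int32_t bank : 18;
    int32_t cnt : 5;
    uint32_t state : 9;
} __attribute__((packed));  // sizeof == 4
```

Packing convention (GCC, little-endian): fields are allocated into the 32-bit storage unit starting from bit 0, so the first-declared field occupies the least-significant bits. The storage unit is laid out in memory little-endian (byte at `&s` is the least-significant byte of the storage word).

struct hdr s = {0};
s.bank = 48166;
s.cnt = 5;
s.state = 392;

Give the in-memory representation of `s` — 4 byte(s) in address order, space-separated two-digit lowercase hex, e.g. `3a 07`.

bank:18 = 48166 → 0xbc26 << 0 → word 0x0000bc26
cnt:5 = 5 → 0x5 << 18 → word 0x0014bc26
state:9 = 392 → 0x188 << 23 → word 0xc414bc26
word = 0xc414bc26 → little-endian bytes:
  [0]=0x26  [1]=0xbc  [2]=0x14  [3]=0xc4

26 bc 14 c4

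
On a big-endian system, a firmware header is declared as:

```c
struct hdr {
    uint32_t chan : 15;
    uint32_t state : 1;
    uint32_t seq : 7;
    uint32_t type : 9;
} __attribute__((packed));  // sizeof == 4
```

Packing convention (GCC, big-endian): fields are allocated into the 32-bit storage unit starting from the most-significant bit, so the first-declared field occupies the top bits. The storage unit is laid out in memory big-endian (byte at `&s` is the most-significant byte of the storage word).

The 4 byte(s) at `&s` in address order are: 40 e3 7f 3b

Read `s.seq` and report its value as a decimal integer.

63

[0]=0x40 [1]=0xe3 [2]=0x7f [3]=0x3b (big-endian) → word 0x40e37f3b
chan [17+:15] = (word>>17) & 0x7fff = 8305
state [16+:1] = (word>>16) & 0x1 = 1
seq [9+:7] = (word>>9) & 0x7f = 63  ←
type [0+:9] = (word>>0) & 0x1ff = 315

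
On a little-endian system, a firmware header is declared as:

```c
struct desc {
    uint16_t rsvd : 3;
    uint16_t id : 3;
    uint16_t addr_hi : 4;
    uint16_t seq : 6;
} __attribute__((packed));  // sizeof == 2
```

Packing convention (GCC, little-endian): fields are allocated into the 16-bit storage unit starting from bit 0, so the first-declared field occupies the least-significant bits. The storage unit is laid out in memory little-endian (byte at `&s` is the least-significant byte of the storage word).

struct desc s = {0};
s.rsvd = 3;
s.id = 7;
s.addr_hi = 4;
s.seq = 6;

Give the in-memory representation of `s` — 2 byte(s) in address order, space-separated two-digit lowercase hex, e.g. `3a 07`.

[0+:3] rsvd=3 & 0x7 = 0x3; word=0x0003
[3+:3] id=7 & 0x7 = 0x7; word=0x003b
[6+:4] addr_hi=4 & 0xf = 0x4; word=0x013b
[10+:6] seq=6 & 0x3f = 0x6; word=0x193b
word = 0x193b → little-endian bytes:
  [0]=0x3b  [1]=0x19

3b 19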